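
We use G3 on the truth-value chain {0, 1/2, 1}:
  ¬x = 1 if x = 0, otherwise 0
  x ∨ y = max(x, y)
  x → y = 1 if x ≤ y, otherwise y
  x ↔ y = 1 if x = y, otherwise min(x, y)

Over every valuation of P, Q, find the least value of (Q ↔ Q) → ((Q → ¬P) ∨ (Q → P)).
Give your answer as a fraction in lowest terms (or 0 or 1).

1/2

Take P = 1/2, Q = 1:
Q ↔ Q = 1 ↔ 1 = 1
¬P = ¬1/2 = 0
Q → ¬P = 1 → 0 = 0
Q → P = 1 → 1/2 = 1/2
(Q → ¬P) ∨ (Q → P) = 0 ∨ 1/2 = 1/2
(Q ↔ Q) → ((Q → ¬P) ∨ (Q → P)) = 1 → 1/2 = 1/2
No assignment yields a value below 1/2, so this is the minimum.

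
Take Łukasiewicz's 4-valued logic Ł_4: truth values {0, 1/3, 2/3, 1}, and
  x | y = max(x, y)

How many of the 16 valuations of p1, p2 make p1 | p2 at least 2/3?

12

p1 = 0, p2 = 0 ↦ 0  <
p1 = 0, p2 = 1/3 ↦ 1/3  <
p1 = 0, p2 = 2/3 ↦ 2/3  ≥
p1 = 0, p2 = 1 ↦ 1  ≥
p1 = 1/3, p2 = 0 ↦ 1/3  <
p1 = 1/3, p2 = 1/3 ↦ 1/3  <
p1 = 1/3, p2 = 2/3 ↦ 2/3  ≥
p1 = 1/3, p2 = 1 ↦ 1  ≥
p1 = 2/3, p2 = 0 ↦ 2/3  ≥
p1 = 2/3, p2 = 1/3 ↦ 2/3  ≥
p1 = 2/3, p2 = 2/3 ↦ 2/3  ≥
p1 = 2/3, p2 = 1 ↦ 1  ≥
p1 = 1, p2 = 0 ↦ 1  ≥
p1 = 1, p2 = 1/3 ↦ 1  ≥
p1 = 1, p2 = 2/3 ↦ 1  ≥
p1 = 1, p2 = 1 ↦ 1  ≥
So 12 of the 16 assignments meet the threshold.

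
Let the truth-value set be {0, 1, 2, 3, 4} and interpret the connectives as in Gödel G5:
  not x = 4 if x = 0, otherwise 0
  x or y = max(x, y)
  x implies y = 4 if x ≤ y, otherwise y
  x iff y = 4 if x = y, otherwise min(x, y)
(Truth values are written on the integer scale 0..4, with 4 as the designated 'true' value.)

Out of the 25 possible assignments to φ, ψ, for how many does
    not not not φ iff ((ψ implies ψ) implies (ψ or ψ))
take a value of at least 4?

value 4: 5 assignments (counts)
value 3: 1 assignment
value 2: 1 assignment
value 1: 1 assignment
value 0: 17 assignments
So 5 of the 25 assignments meet the threshold.

5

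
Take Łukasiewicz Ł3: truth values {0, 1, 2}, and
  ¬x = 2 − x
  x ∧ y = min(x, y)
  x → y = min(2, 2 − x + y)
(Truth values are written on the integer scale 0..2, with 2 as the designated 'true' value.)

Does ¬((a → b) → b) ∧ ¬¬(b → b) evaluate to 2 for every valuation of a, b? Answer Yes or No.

No

Counterexample: take a = 0, b = 1.
a → b = 0 → 1 = 2
(a → b) → b = 2 → 1 = 1
¬((a → b) → b) = ¬1 = 1
b → b = 1 → 1 = 2
¬(b → b) = ¬2 = 0
¬¬(b → b) = ¬0 = 2
¬((a → b) → b) ∧ ¬¬(b → b) = 1 ∧ 2 = 1
This gives 1 ≠ 2.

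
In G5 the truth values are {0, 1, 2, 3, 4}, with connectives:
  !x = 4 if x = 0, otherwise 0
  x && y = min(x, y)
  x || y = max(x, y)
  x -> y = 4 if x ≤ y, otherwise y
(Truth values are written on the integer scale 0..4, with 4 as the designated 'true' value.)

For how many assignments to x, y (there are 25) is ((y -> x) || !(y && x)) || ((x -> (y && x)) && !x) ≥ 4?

value 4: 19 assignments (counts)
value 3: 1 assignment
value 2: 2 assignments
value 1: 3 assignments
So 19 of the 25 assignments meet the threshold.

19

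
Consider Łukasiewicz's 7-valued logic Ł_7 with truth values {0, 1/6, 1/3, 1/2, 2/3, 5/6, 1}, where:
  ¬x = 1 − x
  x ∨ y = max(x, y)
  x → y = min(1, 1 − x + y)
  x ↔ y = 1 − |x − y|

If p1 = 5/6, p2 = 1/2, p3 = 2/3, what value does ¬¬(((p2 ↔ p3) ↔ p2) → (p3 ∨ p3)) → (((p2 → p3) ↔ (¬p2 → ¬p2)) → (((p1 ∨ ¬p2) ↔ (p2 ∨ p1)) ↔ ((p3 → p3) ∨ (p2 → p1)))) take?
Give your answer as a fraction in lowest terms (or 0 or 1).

1

p2 ↔ p3 = 1/2 ↔ 2/3 = 5/6
(p2 ↔ p3) ↔ p2 = 5/6 ↔ 1/2 = 2/3
p3 ∨ p3 = 2/3 ∨ 2/3 = 2/3
((p2 ↔ p3) ↔ p2) → (p3 ∨ p3) = 2/3 → 2/3 = 1
¬(((p2 ↔ p3) ↔ p2) → (p3 ∨ p3)) = ¬1 = 0
¬¬(((p2 ↔ p3) ↔ p2) → (p3 ∨ p3)) = ¬0 = 1
p2 → p3 = 1/2 → 2/3 = 1
¬p2 = ¬1/2 = 1/2
¬p2 = ¬1/2 = 1/2
¬p2 → ¬p2 = 1/2 → 1/2 = 1
(p2 → p3) ↔ (¬p2 → ¬p2) = 1 ↔ 1 = 1
¬p2 = ¬1/2 = 1/2
p1 ∨ ¬p2 = 5/6 ∨ 1/2 = 5/6
p2 ∨ p1 = 1/2 ∨ 5/6 = 5/6
(p1 ∨ ¬p2) ↔ (p2 ∨ p1) = 5/6 ↔ 5/6 = 1
p3 → p3 = 2/3 → 2/3 = 1
p2 → p1 = 1/2 → 5/6 = 1
(p3 → p3) ∨ (p2 → p1) = 1 ∨ 1 = 1
((p1 ∨ ¬p2) ↔ (p2 ∨ p1)) ↔ ((p3 → p3) ∨ (p2 → p1)) = 1 ↔ 1 = 1
((p2 → p3) ↔ (¬p2 → ¬p2)) → (((p1 ∨ ¬p2) ↔ (p2 ∨ p1)) ↔ ((p3 → p3) ∨ (p2 → p1))) = 1 → 1 = 1
¬¬(((p2 ↔ p3) ↔ p2) → (p3 ∨ p3)) → (((p2 → p3) ↔ (¬p2 → ¬p2)) → (((p1 ∨ ¬p2) ↔ (p2 ∨ p1)) ↔ ((p3 → p3) ∨ (p2 → p1)))) = 1 → 1 = 1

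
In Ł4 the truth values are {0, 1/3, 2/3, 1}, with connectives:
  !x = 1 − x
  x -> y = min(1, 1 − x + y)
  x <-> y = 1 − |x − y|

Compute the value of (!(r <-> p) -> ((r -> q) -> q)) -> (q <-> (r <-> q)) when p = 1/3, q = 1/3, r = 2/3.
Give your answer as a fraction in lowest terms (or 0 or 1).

2/3

r <-> p = 2/3 <-> 1/3 = 2/3
!(r <-> p) = !2/3 = 1/3
r -> q = 2/3 -> 1/3 = 2/3
(r -> q) -> q = 2/3 -> 1/3 = 2/3
!(r <-> p) -> ((r -> q) -> q) = 1/3 -> 2/3 = 1
r <-> q = 2/3 <-> 1/3 = 2/3
q <-> (r <-> q) = 1/3 <-> 2/3 = 2/3
(!(r <-> p) -> ((r -> q) -> q)) -> (q <-> (r <-> q)) = 1 -> 2/3 = 2/3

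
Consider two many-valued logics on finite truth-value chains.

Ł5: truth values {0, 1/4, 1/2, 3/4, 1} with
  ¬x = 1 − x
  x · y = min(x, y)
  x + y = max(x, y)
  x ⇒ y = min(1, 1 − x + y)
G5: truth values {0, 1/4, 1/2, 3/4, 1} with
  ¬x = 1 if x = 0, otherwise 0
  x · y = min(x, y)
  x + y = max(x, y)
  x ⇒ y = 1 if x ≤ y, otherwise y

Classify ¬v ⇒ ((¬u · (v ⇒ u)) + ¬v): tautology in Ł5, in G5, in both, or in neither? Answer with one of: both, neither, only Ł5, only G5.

In Ł5: every assignment gives 1 — tautology.
In G5: every assignment gives 1 — tautology.

both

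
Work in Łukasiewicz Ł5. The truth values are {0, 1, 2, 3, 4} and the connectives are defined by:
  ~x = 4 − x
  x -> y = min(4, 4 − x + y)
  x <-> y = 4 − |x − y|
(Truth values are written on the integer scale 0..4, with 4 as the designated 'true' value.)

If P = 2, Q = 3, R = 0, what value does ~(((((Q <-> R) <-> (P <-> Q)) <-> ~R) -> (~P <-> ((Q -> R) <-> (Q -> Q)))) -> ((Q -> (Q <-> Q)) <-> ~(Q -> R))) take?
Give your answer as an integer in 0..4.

1

Q <-> R = 3 <-> 0 = 1
P <-> Q = 2 <-> 3 = 3
(Q <-> R) <-> (P <-> Q) = 1 <-> 3 = 2
~R = ~0 = 4
((Q <-> R) <-> (P <-> Q)) <-> ~R = 2 <-> 4 = 2
~P = ~2 = 2
Q -> R = 3 -> 0 = 1
Q -> Q = 3 -> 3 = 4
(Q -> R) <-> (Q -> Q) = 1 <-> 4 = 1
~P <-> ((Q -> R) <-> (Q -> Q)) = 2 <-> 1 = 3
(((Q <-> R) <-> (P <-> Q)) <-> ~R) -> (~P <-> ((Q -> R) <-> (Q -> Q))) = 2 -> 3 = 4
Q <-> Q = 3 <-> 3 = 4
Q -> (Q <-> Q) = 3 -> 4 = 4
Q -> R = 3 -> 0 = 1
~(Q -> R) = ~1 = 3
(Q -> (Q <-> Q)) <-> ~(Q -> R) = 4 <-> 3 = 3
((((Q <-> R) <-> (P <-> Q)) <-> ~R) -> (~P <-> ((Q -> R) <-> (Q -> Q)))) -> ((Q -> (Q <-> Q)) <-> ~(Q -> R)) = 4 -> 3 = 3
~(((((Q <-> R) <-> (P <-> Q)) <-> ~R) -> (~P <-> ((Q -> R) <-> (Q -> Q)))) -> ((Q -> (Q <-> Q)) <-> ~(Q -> R))) = ~3 = 1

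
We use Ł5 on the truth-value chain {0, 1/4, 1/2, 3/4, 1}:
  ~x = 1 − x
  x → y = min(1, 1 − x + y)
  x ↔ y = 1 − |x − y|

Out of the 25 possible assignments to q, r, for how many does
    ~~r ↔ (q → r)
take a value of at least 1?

value 1: 9 assignments (counts)
value 3/4: 7 assignments
value 1/2: 5 assignments
value 1/4: 3 assignments
value 0: 1 assignment
So 9 of the 25 assignments meet the threshold.

9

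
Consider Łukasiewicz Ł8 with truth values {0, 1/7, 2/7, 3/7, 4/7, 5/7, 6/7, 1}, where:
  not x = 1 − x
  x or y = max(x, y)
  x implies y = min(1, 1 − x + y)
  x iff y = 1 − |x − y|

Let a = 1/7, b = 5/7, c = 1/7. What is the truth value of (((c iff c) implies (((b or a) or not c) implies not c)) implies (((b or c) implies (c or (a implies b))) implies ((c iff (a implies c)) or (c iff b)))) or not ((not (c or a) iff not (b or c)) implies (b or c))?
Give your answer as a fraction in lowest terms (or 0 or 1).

3/7

c iff c = 1/7 iff 1/7 = 1
b or a = 5/7 or 1/7 = 5/7
not c = not 1/7 = 6/7
(b or a) or not c = 5/7 or 6/7 = 6/7
not c = not 1/7 = 6/7
((b or a) or not c) implies not c = 6/7 implies 6/7 = 1
(c iff c) implies (((b or a) or not c) implies not c) = 1 implies 1 = 1
b or c = 5/7 or 1/7 = 5/7
a implies b = 1/7 implies 5/7 = 1
c or (a implies b) = 1/7 or 1 = 1
(b or c) implies (c or (a implies b)) = 5/7 implies 1 = 1
a implies c = 1/7 implies 1/7 = 1
c iff (a implies c) = 1/7 iff 1 = 1/7
c iff b = 1/7 iff 5/7 = 3/7
(c iff (a implies c)) or (c iff b) = 1/7 or 3/7 = 3/7
((b or c) implies (c or (a implies b))) implies ((c iff (a implies c)) or (c iff b)) = 1 implies 3/7 = 3/7
((c iff c) implies (((b or a) or not c) implies not c)) implies (((b or c) implies (c or (a implies b))) implies ((c iff (a implies c)) or (c iff b))) = 1 implies 3/7 = 3/7
c or a = 1/7 or 1/7 = 1/7
not (c or a) = not 1/7 = 6/7
b or c = 5/7 or 1/7 = 5/7
not (b or c) = not 5/7 = 2/7
not (c or a) iff not (b or c) = 6/7 iff 2/7 = 3/7
b or c = 5/7 or 1/7 = 5/7
(not (c or a) iff not (b or c)) implies (b or c) = 3/7 implies 5/7 = 1
not ((not (c or a) iff not (b or c)) implies (b or c)) = not 1 = 0
(((c iff c) implies (((b or a) or not c) implies not c)) implies (((b or c) implies (c or (a implies b))) implies ((c iff (a implies c)) or (c iff b)))) or not ((not (c or a) iff not (b or c)) implies (b or c)) = 3/7 or 0 = 3/7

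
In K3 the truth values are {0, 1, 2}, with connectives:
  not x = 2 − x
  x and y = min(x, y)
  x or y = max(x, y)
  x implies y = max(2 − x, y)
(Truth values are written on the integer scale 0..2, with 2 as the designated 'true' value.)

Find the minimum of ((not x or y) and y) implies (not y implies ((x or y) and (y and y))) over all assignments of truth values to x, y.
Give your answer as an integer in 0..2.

Take x = 0, y = 1:
not x = not 0 = 2
not x or y = 2 or 1 = 2
(not x or y) and y = 2 and 1 = 1
not y = not 1 = 1
x or y = 0 or 1 = 1
y and y = 1 and 1 = 1
(x or y) and (y and y) = 1 and 1 = 1
not y implies ((x or y) and (y and y)) = 1 implies 1 = 1
((not x or y) and y) implies (not y implies ((x or y) and (y and y))) = 1 implies 1 = 1
No assignment yields a value below 1, so this is the minimum.

1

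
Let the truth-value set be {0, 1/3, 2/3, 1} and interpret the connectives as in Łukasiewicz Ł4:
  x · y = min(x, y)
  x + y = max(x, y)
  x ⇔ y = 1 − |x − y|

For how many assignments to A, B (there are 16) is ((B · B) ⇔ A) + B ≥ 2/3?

13

A = 0, B = 0 ↦ 1  ≥
A = 0, B = 1/3 ↦ 2/3  ≥
A = 0, B = 2/3 ↦ 2/3  ≥
A = 0, B = 1 ↦ 1  ≥
A = 1/3, B = 0 ↦ 2/3  ≥
A = 1/3, B = 1/3 ↦ 1  ≥
A = 1/3, B = 2/3 ↦ 2/3  ≥
A = 1/3, B = 1 ↦ 1  ≥
A = 2/3, B = 0 ↦ 1/3  <
A = 2/3, B = 1/3 ↦ 2/3  ≥
A = 2/3, B = 2/3 ↦ 1  ≥
A = 2/3, B = 1 ↦ 1  ≥
A = 1, B = 0 ↦ 0  <
A = 1, B = 1/3 ↦ 1/3  <
A = 1, B = 2/3 ↦ 2/3  ≥
A = 1, B = 1 ↦ 1  ≥
So 13 of the 16 assignments meet the threshold.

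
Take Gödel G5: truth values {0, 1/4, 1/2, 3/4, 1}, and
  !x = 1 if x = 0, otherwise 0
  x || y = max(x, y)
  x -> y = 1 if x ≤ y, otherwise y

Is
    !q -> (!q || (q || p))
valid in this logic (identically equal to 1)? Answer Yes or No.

Yes

At p = 0, q = 1/2, for instance:
!q = !1/2 = 0
q || p = 1/2 || 0 = 1/2
!q || (q || p) = 0 || 1/2 = 1/2
!q -> (!q || (q || p)) = 0 -> 1/2 = 1
and checking the remaining 24 assignments likewise gives ≥ 1 in every case.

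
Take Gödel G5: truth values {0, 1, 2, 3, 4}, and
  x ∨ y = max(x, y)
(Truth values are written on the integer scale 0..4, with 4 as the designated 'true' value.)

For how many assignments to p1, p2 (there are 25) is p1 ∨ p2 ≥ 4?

9

value 4: 9 assignments (counts)
value 3: 7 assignments
value 2: 5 assignments
value 1: 3 assignments
value 0: 1 assignment
So 9 of the 25 assignments meet the threshold.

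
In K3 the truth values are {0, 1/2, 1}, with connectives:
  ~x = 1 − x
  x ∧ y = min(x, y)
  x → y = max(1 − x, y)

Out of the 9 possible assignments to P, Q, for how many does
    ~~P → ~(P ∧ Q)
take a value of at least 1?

5

P = 0, Q = 0 ↦ 1  ≥
P = 0, Q = 1/2 ↦ 1  ≥
P = 0, Q = 1 ↦ 1  ≥
P = 1/2, Q = 0 ↦ 1  ≥
P = 1/2, Q = 1/2 ↦ 1/2  <
P = 1/2, Q = 1 ↦ 1/2  <
P = 1, Q = 0 ↦ 1  ≥
P = 1, Q = 1/2 ↦ 1/2  <
P = 1, Q = 1 ↦ 0  <
So 5 of the 9 assignments meet the threshold.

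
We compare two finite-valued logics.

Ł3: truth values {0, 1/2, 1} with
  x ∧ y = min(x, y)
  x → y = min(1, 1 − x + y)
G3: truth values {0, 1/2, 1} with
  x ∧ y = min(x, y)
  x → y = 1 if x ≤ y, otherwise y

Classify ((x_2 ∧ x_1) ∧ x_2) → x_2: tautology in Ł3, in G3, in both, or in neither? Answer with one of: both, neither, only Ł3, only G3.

both

In Ł3: every assignment gives 1 — tautology.
In G3: every assignment gives 1 — tautology.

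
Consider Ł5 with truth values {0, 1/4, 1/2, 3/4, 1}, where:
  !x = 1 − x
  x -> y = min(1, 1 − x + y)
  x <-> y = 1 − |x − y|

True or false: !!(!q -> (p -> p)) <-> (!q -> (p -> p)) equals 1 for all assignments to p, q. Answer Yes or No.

At p = 3/4, q = 1/4, for instance:
!q = !1/4 = 3/4
p -> p = 3/4 -> 3/4 = 1
!q -> (p -> p) = 3/4 -> 1 = 1
!(!q -> (p -> p)) = !1 = 0
!!(!q -> (p -> p)) = !0 = 1
!!(!q -> (p -> p)) <-> (!q -> (p -> p)) = 1 <-> 1 = 1
and checking the remaining 24 assignments likewise gives ≥ 1 in every case.

Yes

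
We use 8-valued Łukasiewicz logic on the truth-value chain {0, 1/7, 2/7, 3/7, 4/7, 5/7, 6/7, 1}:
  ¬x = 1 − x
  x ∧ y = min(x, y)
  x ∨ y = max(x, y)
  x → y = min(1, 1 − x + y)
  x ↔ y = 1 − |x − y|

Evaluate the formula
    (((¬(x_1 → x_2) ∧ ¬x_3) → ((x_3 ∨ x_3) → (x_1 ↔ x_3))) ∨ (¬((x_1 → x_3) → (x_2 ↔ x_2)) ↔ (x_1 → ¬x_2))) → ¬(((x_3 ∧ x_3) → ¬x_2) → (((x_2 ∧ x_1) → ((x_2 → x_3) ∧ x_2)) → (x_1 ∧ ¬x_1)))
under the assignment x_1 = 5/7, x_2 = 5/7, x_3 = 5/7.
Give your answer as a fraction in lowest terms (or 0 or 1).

2/7

x_1 → x_2 = 5/7 → 5/7 = 1
¬(x_1 → x_2) = ¬1 = 0
¬x_3 = ¬5/7 = 2/7
¬(x_1 → x_2) ∧ ¬x_3 = 0 ∧ 2/7 = 0
x_3 ∨ x_3 = 5/7 ∨ 5/7 = 5/7
x_1 ↔ x_3 = 5/7 ↔ 5/7 = 1
(x_3 ∨ x_3) → (x_1 ↔ x_3) = 5/7 → 1 = 1
(¬(x_1 → x_2) ∧ ¬x_3) → ((x_3 ∨ x_3) → (x_1 ↔ x_3)) = 0 → 1 = 1
x_1 → x_3 = 5/7 → 5/7 = 1
x_2 ↔ x_2 = 5/7 ↔ 5/7 = 1
(x_1 → x_3) → (x_2 ↔ x_2) = 1 → 1 = 1
¬((x_1 → x_3) → (x_2 ↔ x_2)) = ¬1 = 0
¬x_2 = ¬5/7 = 2/7
x_1 → ¬x_2 = 5/7 → 2/7 = 4/7
¬((x_1 → x_3) → (x_2 ↔ x_2)) ↔ (x_1 → ¬x_2) = 0 ↔ 4/7 = 3/7
((¬(x_1 → x_2) ∧ ¬x_3) → ((x_3 ∨ x_3) → (x_1 ↔ x_3))) ∨ (¬((x_1 → x_3) → (x_2 ↔ x_2)) ↔ (x_1 → ¬x_2)) = 1 ∨ 3/7 = 1
x_3 ∧ x_3 = 5/7 ∧ 5/7 = 5/7
¬x_2 = ¬5/7 = 2/7
(x_3 ∧ x_3) → ¬x_2 = 5/7 → 2/7 = 4/7
x_2 ∧ x_1 = 5/7 ∧ 5/7 = 5/7
x_2 → x_3 = 5/7 → 5/7 = 1
(x_2 → x_3) ∧ x_2 = 1 ∧ 5/7 = 5/7
(x_2 ∧ x_1) → ((x_2 → x_3) ∧ x_2) = 5/7 → 5/7 = 1
¬x_1 = ¬5/7 = 2/7
x_1 ∧ ¬x_1 = 5/7 ∧ 2/7 = 2/7
((x_2 ∧ x_1) → ((x_2 → x_3) ∧ x_2)) → (x_1 ∧ ¬x_1) = 1 → 2/7 = 2/7
((x_3 ∧ x_3) → ¬x_2) → (((x_2 ∧ x_1) → ((x_2 → x_3) ∧ x_2)) → (x_1 ∧ ¬x_1)) = 4/7 → 2/7 = 5/7
¬(((x_3 ∧ x_3) → ¬x_2) → (((x_2 ∧ x_1) → ((x_2 → x_3) ∧ x_2)) → (x_1 ∧ ¬x_1))) = ¬5/7 = 2/7
(((¬(x_1 → x_2) ∧ ¬x_3) → ((x_3 ∨ x_3) → (x_1 ↔ x_3))) ∨ (¬((x_1 → x_3) → (x_2 ↔ x_2)) ↔ (x_1 → ¬x_2))) → ¬(((x_3 ∧ x_3) → ¬x_2) → (((x_2 ∧ x_1) → ((x_2 → x_3) ∧ x_2)) → (x_1 ∧ ¬x_1))) = 1 → 2/7 = 2/7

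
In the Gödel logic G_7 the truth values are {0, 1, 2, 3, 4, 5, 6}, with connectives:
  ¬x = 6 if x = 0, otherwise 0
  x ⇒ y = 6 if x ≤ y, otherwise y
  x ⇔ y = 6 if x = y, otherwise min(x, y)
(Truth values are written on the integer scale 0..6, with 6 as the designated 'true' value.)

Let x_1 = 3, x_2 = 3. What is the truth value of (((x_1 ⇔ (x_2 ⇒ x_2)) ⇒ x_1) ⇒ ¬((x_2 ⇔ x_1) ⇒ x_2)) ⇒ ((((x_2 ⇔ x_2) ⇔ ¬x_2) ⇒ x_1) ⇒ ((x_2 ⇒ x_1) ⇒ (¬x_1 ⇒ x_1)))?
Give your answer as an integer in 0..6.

x_2 ⇒ x_2 = 3 ⇒ 3 = 6
x_1 ⇔ (x_2 ⇒ x_2) = 3 ⇔ 6 = 3
(x_1 ⇔ (x_2 ⇒ x_2)) ⇒ x_1 = 3 ⇒ 3 = 6
x_2 ⇔ x_1 = 3 ⇔ 3 = 6
(x_2 ⇔ x_1) ⇒ x_2 = 6 ⇒ 3 = 3
¬((x_2 ⇔ x_1) ⇒ x_2) = ¬3 = 0
((x_1 ⇔ (x_2 ⇒ x_2)) ⇒ x_1) ⇒ ¬((x_2 ⇔ x_1) ⇒ x_2) = 6 ⇒ 0 = 0
x_2 ⇔ x_2 = 3 ⇔ 3 = 6
¬x_2 = ¬3 = 0
(x_2 ⇔ x_2) ⇔ ¬x_2 = 6 ⇔ 0 = 0
((x_2 ⇔ x_2) ⇔ ¬x_2) ⇒ x_1 = 0 ⇒ 3 = 6
x_2 ⇒ x_1 = 3 ⇒ 3 = 6
¬x_1 = ¬3 = 0
¬x_1 ⇒ x_1 = 0 ⇒ 3 = 6
(x_2 ⇒ x_1) ⇒ (¬x_1 ⇒ x_1) = 6 ⇒ 6 = 6
(((x_2 ⇔ x_2) ⇔ ¬x_2) ⇒ x_1) ⇒ ((x_2 ⇒ x_1) ⇒ (¬x_1 ⇒ x_1)) = 6 ⇒ 6 = 6
(((x_1 ⇔ (x_2 ⇒ x_2)) ⇒ x_1) ⇒ ¬((x_2 ⇔ x_1) ⇒ x_2)) ⇒ ((((x_2 ⇔ x_2) ⇔ ¬x_2) ⇒ x_1) ⇒ ((x_2 ⇒ x_1) ⇒ (¬x_1 ⇒ x_1))) = 0 ⇒ 6 = 6

6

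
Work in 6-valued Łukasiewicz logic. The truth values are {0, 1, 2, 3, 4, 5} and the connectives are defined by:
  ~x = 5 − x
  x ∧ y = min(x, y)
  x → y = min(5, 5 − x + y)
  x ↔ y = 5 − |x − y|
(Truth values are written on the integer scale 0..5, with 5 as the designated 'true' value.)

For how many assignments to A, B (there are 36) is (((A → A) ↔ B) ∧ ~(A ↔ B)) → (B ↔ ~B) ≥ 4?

value 5: 29 assignments (counts)
value 4: 2 assignments (counts)
value 3: 2 assignments
value 2: 1 assignment
value 1: 1 assignment
value 0: 1 assignment
So 31 of the 36 assignments meet the threshold.

31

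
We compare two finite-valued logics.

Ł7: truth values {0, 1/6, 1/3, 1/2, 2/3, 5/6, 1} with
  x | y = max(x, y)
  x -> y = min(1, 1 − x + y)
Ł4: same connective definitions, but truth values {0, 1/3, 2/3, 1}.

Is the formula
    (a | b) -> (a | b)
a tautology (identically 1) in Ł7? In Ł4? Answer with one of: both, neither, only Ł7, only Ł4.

In Ł7: every assignment gives 1 — tautology.
In Ł4: every assignment gives 1 — tautology.

both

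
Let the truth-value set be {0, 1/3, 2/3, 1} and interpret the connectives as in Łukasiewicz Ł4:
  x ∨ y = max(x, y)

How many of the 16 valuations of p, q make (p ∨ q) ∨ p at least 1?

p = 0, q = 0 ↦ 0  <
p = 0, q = 1/3 ↦ 1/3  <
p = 0, q = 2/3 ↦ 2/3  <
p = 0, q = 1 ↦ 1  ≥
p = 1/3, q = 0 ↦ 1/3  <
p = 1/3, q = 1/3 ↦ 1/3  <
p = 1/3, q = 2/3 ↦ 2/3  <
p = 1/3, q = 1 ↦ 1  ≥
p = 2/3, q = 0 ↦ 2/3  <
p = 2/3, q = 1/3 ↦ 2/3  <
p = 2/3, q = 2/3 ↦ 2/3  <
p = 2/3, q = 1 ↦ 1  ≥
p = 1, q = 0 ↦ 1  ≥
p = 1, q = 1/3 ↦ 1  ≥
p = 1, q = 2/3 ↦ 1  ≥
p = 1, q = 1 ↦ 1  ≥
So 7 of the 16 assignments meet the threshold.

7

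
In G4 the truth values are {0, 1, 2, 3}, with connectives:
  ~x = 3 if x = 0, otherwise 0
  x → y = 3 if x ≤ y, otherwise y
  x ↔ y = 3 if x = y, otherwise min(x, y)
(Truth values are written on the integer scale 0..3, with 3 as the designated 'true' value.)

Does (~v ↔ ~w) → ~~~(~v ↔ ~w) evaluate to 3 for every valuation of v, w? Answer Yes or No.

Counterexample: take v = 0, w = 0.
~v = ~0 = 3
~w = ~0 = 3
~v ↔ ~w = 3 ↔ 3 = 3
~v = ~0 = 3
~w = ~0 = 3
~v ↔ ~w = 3 ↔ 3 = 3
~(~v ↔ ~w) = ~3 = 0
~~(~v ↔ ~w) = ~0 = 3
~~~(~v ↔ ~w) = ~3 = 0
(~v ↔ ~w) → ~~~(~v ↔ ~w) = 3 → 0 = 0
This gives 0 ≠ 3.

No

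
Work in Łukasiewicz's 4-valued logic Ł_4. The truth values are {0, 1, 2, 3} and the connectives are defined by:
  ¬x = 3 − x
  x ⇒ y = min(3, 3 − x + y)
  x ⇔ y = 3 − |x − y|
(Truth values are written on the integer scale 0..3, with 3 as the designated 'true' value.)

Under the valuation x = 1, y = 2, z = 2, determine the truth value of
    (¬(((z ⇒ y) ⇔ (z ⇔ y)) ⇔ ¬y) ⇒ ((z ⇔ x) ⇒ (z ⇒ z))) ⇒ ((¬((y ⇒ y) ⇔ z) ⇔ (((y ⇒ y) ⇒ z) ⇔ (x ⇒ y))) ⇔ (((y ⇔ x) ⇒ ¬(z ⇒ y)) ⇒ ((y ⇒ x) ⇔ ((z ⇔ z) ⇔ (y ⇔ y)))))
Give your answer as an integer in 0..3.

2

z ⇒ y = 2 ⇒ 2 = 3
z ⇔ y = 2 ⇔ 2 = 3
(z ⇒ y) ⇔ (z ⇔ y) = 3 ⇔ 3 = 3
¬y = ¬2 = 1
((z ⇒ y) ⇔ (z ⇔ y)) ⇔ ¬y = 3 ⇔ 1 = 1
¬(((z ⇒ y) ⇔ (z ⇔ y)) ⇔ ¬y) = ¬1 = 2
z ⇔ x = 2 ⇔ 1 = 2
z ⇒ z = 2 ⇒ 2 = 3
(z ⇔ x) ⇒ (z ⇒ z) = 2 ⇒ 3 = 3
¬(((z ⇒ y) ⇔ (z ⇔ y)) ⇔ ¬y) ⇒ ((z ⇔ x) ⇒ (z ⇒ z)) = 2 ⇒ 3 = 3
y ⇒ y = 2 ⇒ 2 = 3
(y ⇒ y) ⇔ z = 3 ⇔ 2 = 2
¬((y ⇒ y) ⇔ z) = ¬2 = 1
y ⇒ y = 2 ⇒ 2 = 3
(y ⇒ y) ⇒ z = 3 ⇒ 2 = 2
x ⇒ y = 1 ⇒ 2 = 3
((y ⇒ y) ⇒ z) ⇔ (x ⇒ y) = 2 ⇔ 3 = 2
¬((y ⇒ y) ⇔ z) ⇔ (((y ⇒ y) ⇒ z) ⇔ (x ⇒ y)) = 1 ⇔ 2 = 2
y ⇔ x = 2 ⇔ 1 = 2
z ⇒ y = 2 ⇒ 2 = 3
¬(z ⇒ y) = ¬3 = 0
(y ⇔ x) ⇒ ¬(z ⇒ y) = 2 ⇒ 0 = 1
y ⇒ x = 2 ⇒ 1 = 2
z ⇔ z = 2 ⇔ 2 = 3
y ⇔ y = 2 ⇔ 2 = 3
(z ⇔ z) ⇔ (y ⇔ y) = 3 ⇔ 3 = 3
(y ⇒ x) ⇔ ((z ⇔ z) ⇔ (y ⇔ y)) = 2 ⇔ 3 = 2
((y ⇔ x) ⇒ ¬(z ⇒ y)) ⇒ ((y ⇒ x) ⇔ ((z ⇔ z) ⇔ (y ⇔ y))) = 1 ⇒ 2 = 3
(¬((y ⇒ y) ⇔ z) ⇔ (((y ⇒ y) ⇒ z) ⇔ (x ⇒ y))) ⇔ (((y ⇔ x) ⇒ ¬(z ⇒ y)) ⇒ ((y ⇒ x) ⇔ ((z ⇔ z) ⇔ (y ⇔ y)))) = 2 ⇔ 3 = 2
(¬(((z ⇒ y) ⇔ (z ⇔ y)) ⇔ ¬y) ⇒ ((z ⇔ x) ⇒ (z ⇒ z))) ⇒ ((¬((y ⇒ y) ⇔ z) ⇔ (((y ⇒ y) ⇒ z) ⇔ (x ⇒ y))) ⇔ (((y ⇔ x) ⇒ ¬(z ⇒ y)) ⇒ ((y ⇒ x) ⇔ ((z ⇔ z) ⇔ (y ⇔ y))))) = 3 ⇒ 2 = 2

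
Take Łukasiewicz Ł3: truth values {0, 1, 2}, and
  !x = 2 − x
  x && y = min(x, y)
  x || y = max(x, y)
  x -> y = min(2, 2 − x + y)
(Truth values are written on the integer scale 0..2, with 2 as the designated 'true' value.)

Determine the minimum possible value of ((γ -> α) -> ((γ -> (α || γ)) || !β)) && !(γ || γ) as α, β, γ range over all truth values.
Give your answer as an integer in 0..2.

0

Take α = 0, β = 0, γ = 2:
γ -> α = 2 -> 0 = 0
α || γ = 0 || 2 = 2
γ -> (α || γ) = 2 -> 2 = 2
!β = !0 = 2
(γ -> (α || γ)) || !β = 2 || 2 = 2
(γ -> α) -> ((γ -> (α || γ)) || !β) = 0 -> 2 = 2
γ || γ = 2 || 2 = 2
!(γ || γ) = !2 = 0
((γ -> α) -> ((γ -> (α || γ)) || !β)) && !(γ || γ) = 2 && 0 = 0
No assignment yields a value below 0, so this is the minimum.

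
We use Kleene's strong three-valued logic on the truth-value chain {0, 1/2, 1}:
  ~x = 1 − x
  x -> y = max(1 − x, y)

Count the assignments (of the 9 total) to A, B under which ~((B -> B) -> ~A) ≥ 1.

A = 0, B = 0 ↦ 0  <
A = 0, B = 1/2 ↦ 0  <
A = 0, B = 1 ↦ 0  <
A = 1/2, B = 0 ↦ 1/2  <
A = 1/2, B = 1/2 ↦ 1/2  <
A = 1/2, B = 1 ↦ 1/2  <
A = 1, B = 0 ↦ 1  ≥
A = 1, B = 1/2 ↦ 1/2  <
A = 1, B = 1 ↦ 1  ≥
So 2 of the 9 assignments meet the threshold.

2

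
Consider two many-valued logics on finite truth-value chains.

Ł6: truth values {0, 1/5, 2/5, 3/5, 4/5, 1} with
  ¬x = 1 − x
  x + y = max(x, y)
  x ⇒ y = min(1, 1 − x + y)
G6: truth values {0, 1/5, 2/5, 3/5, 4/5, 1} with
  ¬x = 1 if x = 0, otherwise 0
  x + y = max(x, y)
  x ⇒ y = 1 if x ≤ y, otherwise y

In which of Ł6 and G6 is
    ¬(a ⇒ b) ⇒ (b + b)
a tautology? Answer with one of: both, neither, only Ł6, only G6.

neither

In Ł6: at a = 1/5, b = 0 the value is 4/5 — not a tautology.
In G6: at a = 1/5, b = 0 the value is 0 — not a tautology.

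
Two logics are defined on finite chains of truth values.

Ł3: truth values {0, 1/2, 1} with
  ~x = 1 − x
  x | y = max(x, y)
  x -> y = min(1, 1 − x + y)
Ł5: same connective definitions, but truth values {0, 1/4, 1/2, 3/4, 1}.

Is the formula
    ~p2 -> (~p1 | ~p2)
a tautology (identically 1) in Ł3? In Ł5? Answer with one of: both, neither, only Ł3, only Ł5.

both

In Ł3: every assignment gives 1 — tautology.
In Ł5: every assignment gives 1 — tautology.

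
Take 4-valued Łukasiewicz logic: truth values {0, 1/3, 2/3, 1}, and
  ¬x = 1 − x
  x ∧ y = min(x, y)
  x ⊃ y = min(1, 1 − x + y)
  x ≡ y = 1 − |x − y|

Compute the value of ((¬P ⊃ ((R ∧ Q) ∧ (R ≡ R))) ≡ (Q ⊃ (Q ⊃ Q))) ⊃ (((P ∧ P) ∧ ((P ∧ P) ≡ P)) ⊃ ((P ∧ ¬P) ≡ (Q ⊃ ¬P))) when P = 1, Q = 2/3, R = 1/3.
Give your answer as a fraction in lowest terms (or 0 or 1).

¬P = ¬1 = 0
R ∧ Q = 1/3 ∧ 2/3 = 1/3
R ≡ R = 1/3 ≡ 1/3 = 1
(R ∧ Q) ∧ (R ≡ R) = 1/3 ∧ 1 = 1/3
¬P ⊃ ((R ∧ Q) ∧ (R ≡ R)) = 0 ⊃ 1/3 = 1
Q ⊃ Q = 2/3 ⊃ 2/3 = 1
Q ⊃ (Q ⊃ Q) = 2/3 ⊃ 1 = 1
(¬P ⊃ ((R ∧ Q) ∧ (R ≡ R))) ≡ (Q ⊃ (Q ⊃ Q)) = 1 ≡ 1 = 1
P ∧ P = 1 ∧ 1 = 1
P ∧ P = 1 ∧ 1 = 1
(P ∧ P) ≡ P = 1 ≡ 1 = 1
(P ∧ P) ∧ ((P ∧ P) ≡ P) = 1 ∧ 1 = 1
¬P = ¬1 = 0
P ∧ ¬P = 1 ∧ 0 = 0
¬P = ¬1 = 0
Q ⊃ ¬P = 2/3 ⊃ 0 = 1/3
(P ∧ ¬P) ≡ (Q ⊃ ¬P) = 0 ≡ 1/3 = 2/3
((P ∧ P) ∧ ((P ∧ P) ≡ P)) ⊃ ((P ∧ ¬P) ≡ (Q ⊃ ¬P)) = 1 ⊃ 2/3 = 2/3
((¬P ⊃ ((R ∧ Q) ∧ (R ≡ R))) ≡ (Q ⊃ (Q ⊃ Q))) ⊃ (((P ∧ P) ∧ ((P ∧ P) ≡ P)) ⊃ ((P ∧ ¬P) ≡ (Q ⊃ ¬P))) = 1 ⊃ 2/3 = 2/3

2/3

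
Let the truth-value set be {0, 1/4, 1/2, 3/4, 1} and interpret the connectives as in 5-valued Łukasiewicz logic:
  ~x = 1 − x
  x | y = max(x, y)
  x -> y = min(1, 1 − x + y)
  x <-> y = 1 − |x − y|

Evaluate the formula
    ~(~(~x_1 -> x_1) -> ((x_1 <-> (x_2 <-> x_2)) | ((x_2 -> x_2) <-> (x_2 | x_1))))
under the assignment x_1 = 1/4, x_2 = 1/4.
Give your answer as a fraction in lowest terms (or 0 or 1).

~x_1 = ~1/4 = 3/4
~x_1 -> x_1 = 3/4 -> 1/4 = 1/2
~(~x_1 -> x_1) = ~1/2 = 1/2
x_2 <-> x_2 = 1/4 <-> 1/4 = 1
x_1 <-> (x_2 <-> x_2) = 1/4 <-> 1 = 1/4
x_2 -> x_2 = 1/4 -> 1/4 = 1
x_2 | x_1 = 1/4 | 1/4 = 1/4
(x_2 -> x_2) <-> (x_2 | x_1) = 1 <-> 1/4 = 1/4
(x_1 <-> (x_2 <-> x_2)) | ((x_2 -> x_2) <-> (x_2 | x_1)) = 1/4 | 1/4 = 1/4
~(~x_1 -> x_1) -> ((x_1 <-> (x_2 <-> x_2)) | ((x_2 -> x_2) <-> (x_2 | x_1))) = 1/2 -> 1/4 = 3/4
~(~(~x_1 -> x_1) -> ((x_1 <-> (x_2 <-> x_2)) | ((x_2 -> x_2) <-> (x_2 | x_1)))) = ~3/4 = 1/4

1/4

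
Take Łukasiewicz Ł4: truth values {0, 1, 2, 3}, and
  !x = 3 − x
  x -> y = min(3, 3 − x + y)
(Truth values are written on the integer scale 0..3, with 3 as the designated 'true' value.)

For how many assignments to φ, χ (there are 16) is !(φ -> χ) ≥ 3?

φ = 0, χ = 0 ↦ 0  <
φ = 0, χ = 1 ↦ 0  <
φ = 0, χ = 2 ↦ 0  <
φ = 0, χ = 3 ↦ 0  <
φ = 1, χ = 0 ↦ 1  <
φ = 1, χ = 1 ↦ 0  <
φ = 1, χ = 2 ↦ 0  <
φ = 1, χ = 3 ↦ 0  <
φ = 2, χ = 0 ↦ 2  <
φ = 2, χ = 1 ↦ 1  <
φ = 2, χ = 2 ↦ 0  <
φ = 2, χ = 3 ↦ 0  <
φ = 3, χ = 0 ↦ 3  ≥
φ = 3, χ = 1 ↦ 2  <
φ = 3, χ = 2 ↦ 1  <
φ = 3, χ = 3 ↦ 0  <
So 1 of the 16 assignments meets the threshold.

1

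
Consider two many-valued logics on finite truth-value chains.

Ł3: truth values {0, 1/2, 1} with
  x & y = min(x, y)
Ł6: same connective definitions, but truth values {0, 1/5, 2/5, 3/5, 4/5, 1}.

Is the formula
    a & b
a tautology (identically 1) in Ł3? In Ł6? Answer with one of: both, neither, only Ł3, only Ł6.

neither

In Ł3: at a = 0, b = 0 the value is 0 — not a tautology.
In Ł6: at a = 0, b = 0 the value is 0 — not a tautology.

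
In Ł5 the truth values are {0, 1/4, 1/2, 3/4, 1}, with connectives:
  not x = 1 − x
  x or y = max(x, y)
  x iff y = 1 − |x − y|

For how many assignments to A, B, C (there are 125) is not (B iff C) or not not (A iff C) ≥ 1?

33

value 1: 33 assignments (counts)
value 3/4: 48 assignments
value 1/2: 30 assignments
value 1/4: 12 assignments
value 0: 2 assignments
So 33 of the 125 assignments meet the threshold.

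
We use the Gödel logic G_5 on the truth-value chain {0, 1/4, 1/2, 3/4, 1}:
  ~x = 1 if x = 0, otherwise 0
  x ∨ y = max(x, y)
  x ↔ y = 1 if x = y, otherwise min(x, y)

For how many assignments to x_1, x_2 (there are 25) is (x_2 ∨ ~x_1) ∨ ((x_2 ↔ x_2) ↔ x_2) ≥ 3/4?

value 1: 9 assignments (counts)
value 3/4: 4 assignments (counts)
value 1/2: 4 assignments
value 1/4: 4 assignments
value 0: 4 assignments
So 13 of the 25 assignments meet the threshold.

13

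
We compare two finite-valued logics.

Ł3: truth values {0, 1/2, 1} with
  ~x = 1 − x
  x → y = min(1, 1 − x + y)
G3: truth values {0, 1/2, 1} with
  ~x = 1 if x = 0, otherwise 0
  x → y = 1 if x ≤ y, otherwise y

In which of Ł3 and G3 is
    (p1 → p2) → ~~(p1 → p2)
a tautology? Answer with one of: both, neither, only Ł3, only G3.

both

In Ł3: every assignment gives 1 — tautology.
In G3: every assignment gives 1 — tautology.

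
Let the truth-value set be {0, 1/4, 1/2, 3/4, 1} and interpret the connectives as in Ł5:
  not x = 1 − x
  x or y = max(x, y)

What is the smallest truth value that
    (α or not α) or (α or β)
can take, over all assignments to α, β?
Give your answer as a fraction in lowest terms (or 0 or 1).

Take α = 1/2, β = 0:
not α = not 1/2 = 1/2
α or not α = 1/2 or 1/2 = 1/2
α or β = 1/2 or 0 = 1/2
(α or not α) or (α or β) = 1/2 or 1/2 = 1/2
No assignment yields a value below 1/2, so this is the minimum.

1/2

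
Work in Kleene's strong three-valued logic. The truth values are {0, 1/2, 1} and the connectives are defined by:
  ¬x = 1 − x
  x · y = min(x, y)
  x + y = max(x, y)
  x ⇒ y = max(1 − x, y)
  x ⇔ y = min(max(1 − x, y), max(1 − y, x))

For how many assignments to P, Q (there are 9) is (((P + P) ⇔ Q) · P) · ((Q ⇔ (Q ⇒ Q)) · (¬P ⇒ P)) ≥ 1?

P = 0, Q = 0 ↦ 0  <
P = 0, Q = 1/2 ↦ 0  <
P = 0, Q = 1 ↦ 0  <
P = 1/2, Q = 0 ↦ 0  <
P = 1/2, Q = 1/2 ↦ 1/2  <
P = 1/2, Q = 1 ↦ 1/2  <
P = 1, Q = 0 ↦ 0  <
P = 1, Q = 1/2 ↦ 1/2  <
P = 1, Q = 1 ↦ 1  ≥
So 1 of the 9 assignments meets the threshold.

1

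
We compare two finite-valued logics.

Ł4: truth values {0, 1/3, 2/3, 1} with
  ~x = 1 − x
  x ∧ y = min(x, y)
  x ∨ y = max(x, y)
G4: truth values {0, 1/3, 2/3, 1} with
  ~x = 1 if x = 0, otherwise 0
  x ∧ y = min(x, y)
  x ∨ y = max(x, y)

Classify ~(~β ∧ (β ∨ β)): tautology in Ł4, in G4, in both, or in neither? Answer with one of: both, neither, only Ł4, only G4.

In Ł4: at β = 1/3 the value is 2/3 — not a tautology.
In G4: every assignment gives 1 — tautology.

only G4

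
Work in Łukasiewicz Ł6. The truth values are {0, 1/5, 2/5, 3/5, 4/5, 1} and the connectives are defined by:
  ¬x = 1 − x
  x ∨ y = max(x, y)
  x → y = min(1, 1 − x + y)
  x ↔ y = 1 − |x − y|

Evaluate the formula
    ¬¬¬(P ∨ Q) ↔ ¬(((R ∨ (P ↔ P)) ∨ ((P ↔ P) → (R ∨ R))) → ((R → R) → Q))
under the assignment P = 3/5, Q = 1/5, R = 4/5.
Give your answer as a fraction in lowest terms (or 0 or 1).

P ∨ Q = 3/5 ∨ 1/5 = 3/5
¬(P ∨ Q) = ¬3/5 = 2/5
¬¬(P ∨ Q) = ¬2/5 = 3/5
¬¬¬(P ∨ Q) = ¬3/5 = 2/5
P ↔ P = 3/5 ↔ 3/5 = 1
R ∨ (P ↔ P) = 4/5 ∨ 1 = 1
P ↔ P = 3/5 ↔ 3/5 = 1
R ∨ R = 4/5 ∨ 4/5 = 4/5
(P ↔ P) → (R ∨ R) = 1 → 4/5 = 4/5
(R ∨ (P ↔ P)) ∨ ((P ↔ P) → (R ∨ R)) = 1 ∨ 4/5 = 1
R → R = 4/5 → 4/5 = 1
(R → R) → Q = 1 → 1/5 = 1/5
((R ∨ (P ↔ P)) ∨ ((P ↔ P) → (R ∨ R))) → ((R → R) → Q) = 1 → 1/5 = 1/5
¬(((R ∨ (P ↔ P)) ∨ ((P ↔ P) → (R ∨ R))) → ((R → R) → Q)) = ¬1/5 = 4/5
¬¬¬(P ∨ Q) ↔ ¬(((R ∨ (P ↔ P)) ∨ ((P ↔ P) → (R ∨ R))) → ((R → R) → Q)) = 2/5 ↔ 4/5 = 3/5

3/5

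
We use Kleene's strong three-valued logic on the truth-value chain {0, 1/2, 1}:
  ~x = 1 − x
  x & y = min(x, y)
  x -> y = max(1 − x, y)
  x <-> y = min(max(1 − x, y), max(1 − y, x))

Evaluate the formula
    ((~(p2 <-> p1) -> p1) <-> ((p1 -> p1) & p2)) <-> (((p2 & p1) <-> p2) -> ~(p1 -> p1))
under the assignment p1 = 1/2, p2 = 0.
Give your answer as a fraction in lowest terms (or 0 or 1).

1/2

p2 <-> p1 = 0 <-> 1/2 = 1/2
~(p2 <-> p1) = ~1/2 = 1/2
~(p2 <-> p1) -> p1 = 1/2 -> 1/2 = 1/2
p1 -> p1 = 1/2 -> 1/2 = 1/2
(p1 -> p1) & p2 = 1/2 & 0 = 0
(~(p2 <-> p1) -> p1) <-> ((p1 -> p1) & p2) = 1/2 <-> 0 = 1/2
p2 & p1 = 0 & 1/2 = 0
(p2 & p1) <-> p2 = 0 <-> 0 = 1
p1 -> p1 = 1/2 -> 1/2 = 1/2
~(p1 -> p1) = ~1/2 = 1/2
((p2 & p1) <-> p2) -> ~(p1 -> p1) = 1 -> 1/2 = 1/2
((~(p2 <-> p1) -> p1) <-> ((p1 -> p1) & p2)) <-> (((p2 & p1) <-> p2) -> ~(p1 -> p1)) = 1/2 <-> 1/2 = 1/2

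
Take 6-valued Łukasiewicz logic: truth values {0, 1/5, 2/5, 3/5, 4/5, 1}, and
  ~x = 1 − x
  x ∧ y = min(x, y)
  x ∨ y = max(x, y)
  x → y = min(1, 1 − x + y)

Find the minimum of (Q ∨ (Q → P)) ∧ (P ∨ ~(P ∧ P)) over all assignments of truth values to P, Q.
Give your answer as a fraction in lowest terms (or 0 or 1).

3/5

Take P = 0, Q = 2/5:
Q → P = 2/5 → 0 = 3/5
Q ∨ (Q → P) = 2/5 ∨ 3/5 = 3/5
P ∧ P = 0 ∧ 0 = 0
~(P ∧ P) = ~0 = 1
P ∨ ~(P ∧ P) = 0 ∨ 1 = 1
(Q ∨ (Q → P)) ∧ (P ∨ ~(P ∧ P)) = 3/5 ∧ 1 = 3/5
No assignment yields a value below 3/5, so this is the minimum.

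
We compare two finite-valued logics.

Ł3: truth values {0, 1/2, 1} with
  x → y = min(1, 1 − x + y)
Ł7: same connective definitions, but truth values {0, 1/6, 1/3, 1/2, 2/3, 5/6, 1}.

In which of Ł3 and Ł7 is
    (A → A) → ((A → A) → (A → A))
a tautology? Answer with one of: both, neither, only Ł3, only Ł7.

In Ł3: every assignment gives 1 — tautology.
In Ł7: every assignment gives 1 — tautology.

both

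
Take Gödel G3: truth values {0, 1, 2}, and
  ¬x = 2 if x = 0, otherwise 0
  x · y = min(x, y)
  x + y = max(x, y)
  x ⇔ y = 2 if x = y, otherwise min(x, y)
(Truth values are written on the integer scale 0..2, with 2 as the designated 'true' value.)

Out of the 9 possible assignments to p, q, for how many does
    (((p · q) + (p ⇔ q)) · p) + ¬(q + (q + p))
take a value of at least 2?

p = 0, q = 0 ↦ 2  ≥
p = 0, q = 1 ↦ 0  <
p = 0, q = 2 ↦ 0  <
p = 1, q = 0 ↦ 0  <
p = 1, q = 1 ↦ 1  <
p = 1, q = 2 ↦ 1  <
p = 2, q = 0 ↦ 0  <
p = 2, q = 1 ↦ 1  <
p = 2, q = 2 ↦ 2  ≥
So 2 of the 9 assignments meet the threshold.

2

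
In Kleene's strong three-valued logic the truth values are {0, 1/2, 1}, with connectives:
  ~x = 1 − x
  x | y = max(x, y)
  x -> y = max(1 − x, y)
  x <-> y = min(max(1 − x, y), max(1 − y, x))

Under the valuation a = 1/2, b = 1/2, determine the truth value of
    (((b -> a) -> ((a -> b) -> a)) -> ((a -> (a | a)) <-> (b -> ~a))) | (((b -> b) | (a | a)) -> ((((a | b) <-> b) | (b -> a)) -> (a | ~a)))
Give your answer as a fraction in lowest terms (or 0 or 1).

1/2

b -> a = 1/2 -> 1/2 = 1/2
a -> b = 1/2 -> 1/2 = 1/2
(a -> b) -> a = 1/2 -> 1/2 = 1/2
(b -> a) -> ((a -> b) -> a) = 1/2 -> 1/2 = 1/2
a | a = 1/2 | 1/2 = 1/2
a -> (a | a) = 1/2 -> 1/2 = 1/2
~a = ~1/2 = 1/2
b -> ~a = 1/2 -> 1/2 = 1/2
(a -> (a | a)) <-> (b -> ~a) = 1/2 <-> 1/2 = 1/2
((b -> a) -> ((a -> b) -> a)) -> ((a -> (a | a)) <-> (b -> ~a)) = 1/2 -> 1/2 = 1/2
b -> b = 1/2 -> 1/2 = 1/2
a | a = 1/2 | 1/2 = 1/2
(b -> b) | (a | a) = 1/2 | 1/2 = 1/2
a | b = 1/2 | 1/2 = 1/2
(a | b) <-> b = 1/2 <-> 1/2 = 1/2
b -> a = 1/2 -> 1/2 = 1/2
((a | b) <-> b) | (b -> a) = 1/2 | 1/2 = 1/2
~a = ~1/2 = 1/2
a | ~a = 1/2 | 1/2 = 1/2
(((a | b) <-> b) | (b -> a)) -> (a | ~a) = 1/2 -> 1/2 = 1/2
((b -> b) | (a | a)) -> ((((a | b) <-> b) | (b -> a)) -> (a | ~a)) = 1/2 -> 1/2 = 1/2
(((b -> a) -> ((a -> b) -> a)) -> ((a -> (a | a)) <-> (b -> ~a))) | (((b -> b) | (a | a)) -> ((((a | b) <-> b) | (b -> a)) -> (a | ~a))) = 1/2 | 1/2 = 1/2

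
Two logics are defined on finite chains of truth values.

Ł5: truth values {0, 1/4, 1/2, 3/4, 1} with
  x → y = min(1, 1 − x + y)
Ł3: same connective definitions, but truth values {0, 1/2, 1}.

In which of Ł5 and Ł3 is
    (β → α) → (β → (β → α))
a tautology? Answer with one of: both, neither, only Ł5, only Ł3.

both

In Ł5: every assignment gives 1 — tautology.
In Ł3: every assignment gives 1 — tautology.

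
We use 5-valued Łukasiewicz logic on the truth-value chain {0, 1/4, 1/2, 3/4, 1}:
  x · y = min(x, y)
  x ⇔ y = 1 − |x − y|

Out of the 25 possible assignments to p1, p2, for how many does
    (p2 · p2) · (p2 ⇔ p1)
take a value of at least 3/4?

value 1: 1 assignment (counts)
value 3/4: 4 assignments (counts)
value 1/2: 7 assignments
value 1/4: 7 assignments
value 0: 6 assignments
So 5 of the 25 assignments meet the threshold.

5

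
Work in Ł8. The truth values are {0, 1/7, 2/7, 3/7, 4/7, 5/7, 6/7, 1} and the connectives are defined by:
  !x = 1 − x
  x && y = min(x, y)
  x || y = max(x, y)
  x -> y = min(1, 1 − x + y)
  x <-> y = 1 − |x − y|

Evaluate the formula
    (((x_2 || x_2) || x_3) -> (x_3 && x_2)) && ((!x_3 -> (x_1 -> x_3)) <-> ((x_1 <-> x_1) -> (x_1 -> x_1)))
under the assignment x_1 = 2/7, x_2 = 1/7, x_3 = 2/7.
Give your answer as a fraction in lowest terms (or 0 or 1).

x_2 || x_2 = 1/7 || 1/7 = 1/7
(x_2 || x_2) || x_3 = 1/7 || 2/7 = 2/7
x_3 && x_2 = 2/7 && 1/7 = 1/7
((x_2 || x_2) || x_3) -> (x_3 && x_2) = 2/7 -> 1/7 = 6/7
!x_3 = !2/7 = 5/7
x_1 -> x_3 = 2/7 -> 2/7 = 1
!x_3 -> (x_1 -> x_3) = 5/7 -> 1 = 1
x_1 <-> x_1 = 2/7 <-> 2/7 = 1
x_1 -> x_1 = 2/7 -> 2/7 = 1
(x_1 <-> x_1) -> (x_1 -> x_1) = 1 -> 1 = 1
(!x_3 -> (x_1 -> x_3)) <-> ((x_1 <-> x_1) -> (x_1 -> x_1)) = 1 <-> 1 = 1
(((x_2 || x_2) || x_3) -> (x_3 && x_2)) && ((!x_3 -> (x_1 -> x_3)) <-> ((x_1 <-> x_1) -> (x_1 -> x_1))) = 6/7 && 1 = 6/7

6/7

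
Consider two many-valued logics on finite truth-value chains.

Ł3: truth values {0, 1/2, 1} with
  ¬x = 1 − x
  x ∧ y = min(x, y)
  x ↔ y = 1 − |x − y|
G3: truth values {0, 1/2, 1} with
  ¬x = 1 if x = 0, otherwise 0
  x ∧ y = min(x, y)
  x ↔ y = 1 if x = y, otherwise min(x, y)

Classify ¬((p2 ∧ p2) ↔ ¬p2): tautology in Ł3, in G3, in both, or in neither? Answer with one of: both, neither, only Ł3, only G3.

In Ł3: at p2 = 1/2 the value is 0 — not a tautology.
In G3: every assignment gives 1 — tautology.

only G3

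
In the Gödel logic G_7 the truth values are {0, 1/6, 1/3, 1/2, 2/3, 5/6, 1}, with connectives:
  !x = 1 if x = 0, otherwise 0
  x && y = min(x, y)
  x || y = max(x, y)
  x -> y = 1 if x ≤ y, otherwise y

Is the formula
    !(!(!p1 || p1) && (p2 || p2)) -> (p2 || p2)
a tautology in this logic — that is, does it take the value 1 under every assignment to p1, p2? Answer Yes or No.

No

Counterexample: take p1 = 0, p2 = 0.
!p1 = !0 = 1
!p1 || p1 = 1 || 0 = 1
!(!p1 || p1) = !1 = 0
p2 || p2 = 0 || 0 = 0
!(!p1 || p1) && (p2 || p2) = 0 && 0 = 0
!(!(!p1 || p1) && (p2 || p2)) = !0 = 1
!(!(!p1 || p1) && (p2 || p2)) -> (p2 || p2) = 1 -> 0 = 0
This gives 0 ≠ 1.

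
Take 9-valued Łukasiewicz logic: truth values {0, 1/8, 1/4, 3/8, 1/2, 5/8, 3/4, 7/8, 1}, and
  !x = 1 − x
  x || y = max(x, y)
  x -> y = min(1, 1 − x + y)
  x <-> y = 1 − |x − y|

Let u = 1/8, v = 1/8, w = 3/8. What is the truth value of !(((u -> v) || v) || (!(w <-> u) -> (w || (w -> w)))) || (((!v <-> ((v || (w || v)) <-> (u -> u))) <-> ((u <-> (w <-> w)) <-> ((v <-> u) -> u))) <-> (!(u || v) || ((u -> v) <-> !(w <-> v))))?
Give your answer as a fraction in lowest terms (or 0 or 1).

u -> v = 1/8 -> 1/8 = 1
(u -> v) || v = 1 || 1/8 = 1
w <-> u = 3/8 <-> 1/8 = 3/4
!(w <-> u) = !3/4 = 1/4
w -> w = 3/8 -> 3/8 = 1
w || (w -> w) = 3/8 || 1 = 1
!(w <-> u) -> (w || (w -> w)) = 1/4 -> 1 = 1
((u -> v) || v) || (!(w <-> u) -> (w || (w -> w))) = 1 || 1 = 1
!(((u -> v) || v) || (!(w <-> u) -> (w || (w -> w)))) = !1 = 0
!v = !1/8 = 7/8
w || v = 3/8 || 1/8 = 3/8
v || (w || v) = 1/8 || 3/8 = 3/8
u -> u = 1/8 -> 1/8 = 1
(v || (w || v)) <-> (u -> u) = 3/8 <-> 1 = 3/8
!v <-> ((v || (w || v)) <-> (u -> u)) = 7/8 <-> 3/8 = 1/2
w <-> w = 3/8 <-> 3/8 = 1
u <-> (w <-> w) = 1/8 <-> 1 = 1/8
v <-> u = 1/8 <-> 1/8 = 1
(v <-> u) -> u = 1 -> 1/8 = 1/8
(u <-> (w <-> w)) <-> ((v <-> u) -> u) = 1/8 <-> 1/8 = 1
(!v <-> ((v || (w || v)) <-> (u -> u))) <-> ((u <-> (w <-> w)) <-> ((v <-> u) -> u)) = 1/2 <-> 1 = 1/2
u || v = 1/8 || 1/8 = 1/8
!(u || v) = !1/8 = 7/8
u -> v = 1/8 -> 1/8 = 1
w <-> v = 3/8 <-> 1/8 = 3/4
!(w <-> v) = !3/4 = 1/4
(u -> v) <-> !(w <-> v) = 1 <-> 1/4 = 1/4
!(u || v) || ((u -> v) <-> !(w <-> v)) = 7/8 || 1/4 = 7/8
((!v <-> ((v || (w || v)) <-> (u -> u))) <-> ((u <-> (w <-> w)) <-> ((v <-> u) -> u))) <-> (!(u || v) || ((u -> v) <-> !(w <-> v))) = 1/2 <-> 7/8 = 5/8
!(((u -> v) || v) || (!(w <-> u) -> (w || (w -> w)))) || (((!v <-> ((v || (w || v)) <-> (u -> u))) <-> ((u <-> (w <-> w)) <-> ((v <-> u) -> u))) <-> (!(u || v) || ((u -> v) <-> !(w <-> v)))) = 0 || 5/8 = 5/8

5/8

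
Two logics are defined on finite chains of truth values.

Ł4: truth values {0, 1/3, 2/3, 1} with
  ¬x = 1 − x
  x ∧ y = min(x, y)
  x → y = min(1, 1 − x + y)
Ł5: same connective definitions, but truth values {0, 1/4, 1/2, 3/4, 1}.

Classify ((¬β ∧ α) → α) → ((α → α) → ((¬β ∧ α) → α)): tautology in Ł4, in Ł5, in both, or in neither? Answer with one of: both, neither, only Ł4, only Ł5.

In Ł4: every assignment gives 1 — tautology.
In Ł5: every assignment gives 1 — tautology.

both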